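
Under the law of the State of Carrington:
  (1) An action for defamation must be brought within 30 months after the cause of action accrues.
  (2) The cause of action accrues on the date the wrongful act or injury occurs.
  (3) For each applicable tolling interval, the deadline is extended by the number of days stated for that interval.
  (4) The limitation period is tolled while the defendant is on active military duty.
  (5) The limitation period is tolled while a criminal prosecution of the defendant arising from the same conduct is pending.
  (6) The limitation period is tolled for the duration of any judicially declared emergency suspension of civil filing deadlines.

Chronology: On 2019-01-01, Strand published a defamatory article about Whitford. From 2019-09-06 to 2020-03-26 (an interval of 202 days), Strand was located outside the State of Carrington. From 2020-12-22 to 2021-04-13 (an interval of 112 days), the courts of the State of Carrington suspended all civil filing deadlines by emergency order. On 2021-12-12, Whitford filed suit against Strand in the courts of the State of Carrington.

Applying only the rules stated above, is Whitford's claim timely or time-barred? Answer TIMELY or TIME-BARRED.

The cause of action accrued on 2019-01-01, the date of the act.
30 months from 2019-01-01 is 2021-07-01.
Because the emergency suspension of filing deadlines ran from 2020-12-22 to 2021-04-13, the deadline is extended by 112 days to 2021-10-21.
Although the defendant's absence ran from 2019-09-06 to 2020-03-26, the stated rules do not make that a tolling event, so it is disregarded.
The 2021-12-12 filing falls after the 2021-10-21 deadline; the claim is time-barred.

TIME-BARRED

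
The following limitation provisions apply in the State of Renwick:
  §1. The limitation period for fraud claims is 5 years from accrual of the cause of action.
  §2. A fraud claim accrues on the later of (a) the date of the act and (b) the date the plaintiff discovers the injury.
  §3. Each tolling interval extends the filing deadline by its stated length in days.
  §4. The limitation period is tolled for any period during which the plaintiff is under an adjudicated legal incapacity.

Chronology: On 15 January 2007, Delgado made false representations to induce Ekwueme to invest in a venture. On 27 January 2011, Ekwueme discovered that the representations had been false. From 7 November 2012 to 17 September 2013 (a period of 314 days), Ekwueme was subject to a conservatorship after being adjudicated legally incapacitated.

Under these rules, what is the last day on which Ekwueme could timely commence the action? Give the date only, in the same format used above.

6 December 2016

The claim accrued on 27 January 2011 — the later of the 15 January 2007 act and the 27 January 2011 discovery.
5 years from 27 January 2011 is 27 January 2016.
The period was tolled for 314 days by the plaintiff's legal incapacity (7 November 2012 to 17 September 2013), pushing the deadline to 6 December 2016.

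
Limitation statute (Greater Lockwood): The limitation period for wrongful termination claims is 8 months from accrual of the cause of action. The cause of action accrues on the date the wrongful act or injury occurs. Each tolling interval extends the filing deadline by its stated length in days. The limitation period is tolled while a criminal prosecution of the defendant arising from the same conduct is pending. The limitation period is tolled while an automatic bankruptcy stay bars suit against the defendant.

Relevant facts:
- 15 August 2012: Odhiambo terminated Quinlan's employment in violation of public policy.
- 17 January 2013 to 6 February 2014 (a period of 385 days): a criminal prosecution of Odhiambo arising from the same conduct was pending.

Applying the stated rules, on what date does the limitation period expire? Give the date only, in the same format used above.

The claim accrued on 15 August 2012, when the wrongful act occurred.
The untolled deadline — 8 months after 15 August 2012 — is 15 April 2013.
The period was tolled for 385 days by the pending criminal prosecution (17 January 2013 to 6 February 2014), pushing the deadline to 5 May 2014.

5 May 2014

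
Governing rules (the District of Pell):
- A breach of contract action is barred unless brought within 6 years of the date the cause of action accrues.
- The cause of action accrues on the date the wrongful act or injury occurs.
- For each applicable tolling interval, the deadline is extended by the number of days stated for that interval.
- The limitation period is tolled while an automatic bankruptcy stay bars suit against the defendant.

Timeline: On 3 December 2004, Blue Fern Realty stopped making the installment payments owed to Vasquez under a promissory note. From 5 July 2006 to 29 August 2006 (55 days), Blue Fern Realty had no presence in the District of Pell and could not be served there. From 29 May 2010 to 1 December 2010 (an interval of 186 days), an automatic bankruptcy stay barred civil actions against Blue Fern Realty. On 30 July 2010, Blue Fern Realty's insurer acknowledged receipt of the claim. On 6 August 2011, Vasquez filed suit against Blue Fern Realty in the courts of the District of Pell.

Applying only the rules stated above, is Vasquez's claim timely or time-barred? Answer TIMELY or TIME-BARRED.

The cause of action accrued on 3 December 2004, the date of the act.
The untolled deadline — 6 years after 3 December 2004 — is 3 December 2010.
The automatic bankruptcy stay from 29 May 2010 to 1 December 2010 tolled the period for 186 days, extending the deadline to 7 June 2011.
Although the defendant's absence ran from 5 July 2006 to 29 August 2006, the stated rules do not make that a tolling event, so it is disregarded.
None of the other events listed affects the running of the period under the stated rules.
Vasquez filed on 6 August 2011, after the 7 June 2011 deadline, so the action is time-barred.

TIME-BARRED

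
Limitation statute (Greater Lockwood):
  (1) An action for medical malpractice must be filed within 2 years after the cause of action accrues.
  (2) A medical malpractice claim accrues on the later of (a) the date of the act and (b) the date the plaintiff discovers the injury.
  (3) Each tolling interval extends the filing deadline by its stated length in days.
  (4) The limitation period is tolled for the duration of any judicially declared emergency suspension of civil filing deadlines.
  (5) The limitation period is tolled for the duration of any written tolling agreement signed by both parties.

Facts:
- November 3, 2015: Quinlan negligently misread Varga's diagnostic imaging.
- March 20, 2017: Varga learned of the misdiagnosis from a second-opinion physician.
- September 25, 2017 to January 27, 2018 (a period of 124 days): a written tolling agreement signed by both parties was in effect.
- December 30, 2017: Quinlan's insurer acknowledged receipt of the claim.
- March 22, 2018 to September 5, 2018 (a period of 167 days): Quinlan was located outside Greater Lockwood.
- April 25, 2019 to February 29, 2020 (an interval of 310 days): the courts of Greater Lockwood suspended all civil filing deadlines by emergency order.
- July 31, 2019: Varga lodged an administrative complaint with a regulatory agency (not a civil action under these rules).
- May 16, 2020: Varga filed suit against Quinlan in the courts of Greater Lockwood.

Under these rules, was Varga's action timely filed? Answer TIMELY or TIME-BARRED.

Because discovery on March 20, 2017 post-dates the November 3, 2015 act, accrual under the later-of rule falls on March 20, 2017.
2 years from March 20, 2017 is March 20, 2019.
The period was tolled for 124 days by the written tolling agreement (September 25, 2017 to January 27, 2018), pushing the deadline to July 22, 2019.
The period was tolled for 310 days by the emergency suspension of filing deadlines (April 25, 2019 to February 29, 2020), pushing the deadline to May 27, 2020.
Although the defendant's absence ran from March 22, 2018 to September 5, 2018, the stated rules do not make that a tolling event, so it is disregarded.
Nothing else in the chronology tolls or restarts the period.
Varga filed on May 16, 2020, before the May 27, 2020 deadline, so the action is timely.

TIMELY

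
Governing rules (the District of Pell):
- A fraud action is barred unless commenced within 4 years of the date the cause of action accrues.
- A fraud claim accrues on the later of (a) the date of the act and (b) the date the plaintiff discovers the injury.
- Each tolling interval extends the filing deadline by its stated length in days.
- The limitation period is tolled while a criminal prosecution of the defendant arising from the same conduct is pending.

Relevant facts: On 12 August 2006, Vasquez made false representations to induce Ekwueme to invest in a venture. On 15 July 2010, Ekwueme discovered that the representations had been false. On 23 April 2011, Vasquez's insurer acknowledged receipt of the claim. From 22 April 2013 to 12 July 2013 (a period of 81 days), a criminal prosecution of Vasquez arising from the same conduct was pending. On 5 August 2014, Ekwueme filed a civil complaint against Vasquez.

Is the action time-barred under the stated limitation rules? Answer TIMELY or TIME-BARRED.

Because discovery on 15 July 2010 post-dates the 12 August 2006 act, accrual under the later-of rule falls on 15 July 2010.
4 years from 15 July 2010 is 15 July 2014.
Because the pending criminal prosecution ran from 22 April 2013 to 12 July 2013, the deadline is extended by 81 days to 4 October 2014.
The other events in the timeline have no effect on the limitation period under the stated rules.
The 5 August 2014 filing precedes the 4 October 2014 deadline; the claim is timely.

TIMELY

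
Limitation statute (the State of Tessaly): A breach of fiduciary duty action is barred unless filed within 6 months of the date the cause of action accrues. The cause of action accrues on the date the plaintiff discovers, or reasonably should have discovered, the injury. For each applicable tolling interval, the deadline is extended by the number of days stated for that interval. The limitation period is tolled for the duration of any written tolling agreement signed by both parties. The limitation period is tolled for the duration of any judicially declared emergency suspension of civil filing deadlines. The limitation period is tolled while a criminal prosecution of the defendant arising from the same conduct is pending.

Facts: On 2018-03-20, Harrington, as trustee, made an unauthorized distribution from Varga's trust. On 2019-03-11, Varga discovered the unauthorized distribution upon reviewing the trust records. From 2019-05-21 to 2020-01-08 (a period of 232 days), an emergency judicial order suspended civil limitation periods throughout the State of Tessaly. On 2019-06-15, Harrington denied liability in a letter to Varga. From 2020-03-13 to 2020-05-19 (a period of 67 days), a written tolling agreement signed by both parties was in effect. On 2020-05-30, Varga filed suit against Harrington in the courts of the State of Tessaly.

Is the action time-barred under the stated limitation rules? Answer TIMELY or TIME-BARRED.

TIMELY

Under the discovery rule, the claim accrued on 2019-03-11, when Varga discovered the injury — not on the 2018-03-20 date of the underlying act.
Adding the 6 months base period to 2019-03-11 gives a deadline of 2019-09-11, before any tolling.
The period was tolled for 232 days by the emergency suspension of filing deadlines (2019-05-21 to 2020-01-08), pushing the deadline to 2020-04-30.
The period was tolled for 67 days by the written tolling agreement (2020-03-13 to 2020-05-19), pushing the deadline to 2020-07-06.
The other events in the timeline have no effect on the limitation period under the stated rules.
The 2020-05-30 filing precedes the 2020-07-06 deadline; the claim is timely.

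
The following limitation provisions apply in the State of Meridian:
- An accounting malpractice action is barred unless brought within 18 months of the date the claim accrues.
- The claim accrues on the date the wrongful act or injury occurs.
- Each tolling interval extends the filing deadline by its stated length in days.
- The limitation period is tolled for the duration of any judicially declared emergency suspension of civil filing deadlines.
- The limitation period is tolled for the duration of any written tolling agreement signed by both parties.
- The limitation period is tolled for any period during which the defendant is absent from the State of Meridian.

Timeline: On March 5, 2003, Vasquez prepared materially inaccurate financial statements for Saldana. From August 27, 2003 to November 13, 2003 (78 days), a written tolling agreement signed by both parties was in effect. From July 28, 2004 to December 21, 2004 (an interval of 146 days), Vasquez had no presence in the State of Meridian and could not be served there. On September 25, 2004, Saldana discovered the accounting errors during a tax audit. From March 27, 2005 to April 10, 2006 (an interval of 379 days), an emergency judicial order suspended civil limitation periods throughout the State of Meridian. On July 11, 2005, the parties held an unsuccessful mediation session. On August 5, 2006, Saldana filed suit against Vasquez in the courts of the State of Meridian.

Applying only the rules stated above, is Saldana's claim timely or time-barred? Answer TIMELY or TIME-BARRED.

The claim accrued on March 5, 2003, when the wrongful act occurred; under the stated occurrence rule the September 25, 2004 discovery does not delay accrual.
The untolled deadline — 18 months after March 5, 2003 — is September 5, 2004.
Because the written tolling agreement ran from August 27, 2003 to November 13, 2003, the deadline is extended by 78 days to November 22, 2004.
The defendant's absence from the jurisdiction from July 28, 2004 to December 21, 2004 tolled the period for 146 days, extending the deadline to April 17, 2005.
Because the emergency suspension of filing deadlines ran from March 27, 2005 to April 10, 2006, the deadline is extended by 379 days to May 1, 2006.
The other events in the timeline have no effect on the limitation period under the stated rules.
Filing on August 5, 2006 missed the May 1, 2006 deadline — the action is time-barred.

TIME-BARRED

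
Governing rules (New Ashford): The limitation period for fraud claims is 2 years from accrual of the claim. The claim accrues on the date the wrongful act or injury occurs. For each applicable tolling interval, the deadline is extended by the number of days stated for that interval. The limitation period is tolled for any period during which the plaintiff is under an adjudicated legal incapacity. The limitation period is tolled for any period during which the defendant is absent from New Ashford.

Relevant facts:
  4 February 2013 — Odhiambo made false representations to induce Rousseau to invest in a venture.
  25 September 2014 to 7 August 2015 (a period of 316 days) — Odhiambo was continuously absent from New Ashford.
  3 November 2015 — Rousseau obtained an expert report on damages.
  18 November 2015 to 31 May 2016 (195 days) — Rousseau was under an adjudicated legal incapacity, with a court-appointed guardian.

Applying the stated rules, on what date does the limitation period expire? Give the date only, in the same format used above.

29 June 2016

The limitation period began to run on 4 February 2013.
2 years from 4 February 2013 is 4 February 2015.
The defendant's absence from the jurisdiction from 25 September 2014 to 7 August 2015 tolled the period for 316 days, extending the deadline to 17 December 2015.
The plaintiff's legal incapacity from 18 November 2015 to 31 May 2016 tolled the period for 195 days, extending the deadline to 29 June 2016.
None of the other events listed affects the running of the period under the stated rules.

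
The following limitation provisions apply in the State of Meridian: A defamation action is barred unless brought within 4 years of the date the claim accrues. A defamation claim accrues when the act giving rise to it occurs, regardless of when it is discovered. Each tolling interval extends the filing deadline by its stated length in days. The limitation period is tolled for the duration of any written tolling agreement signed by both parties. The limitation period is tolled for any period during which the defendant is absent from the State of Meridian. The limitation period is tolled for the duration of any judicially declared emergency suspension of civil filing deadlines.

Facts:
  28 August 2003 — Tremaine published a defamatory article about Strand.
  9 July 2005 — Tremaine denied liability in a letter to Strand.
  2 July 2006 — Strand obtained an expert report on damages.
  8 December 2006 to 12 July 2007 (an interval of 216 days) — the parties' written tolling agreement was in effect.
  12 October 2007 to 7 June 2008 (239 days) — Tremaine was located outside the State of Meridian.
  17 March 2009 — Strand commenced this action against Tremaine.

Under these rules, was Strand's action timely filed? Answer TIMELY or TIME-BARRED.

TIME-BARRED

The claim accrued on 28 August 2003, the date of the act.
4 years from 28 August 2003 is 28 August 2007.
The written tolling agreement from 8 December 2006 to 12 July 2007 tolled the period for 216 days, extending the deadline to 31 March 2008.
The period was tolled for 239 days by the defendant's absence from the jurisdiction (12 October 2007 to 7 June 2008), pushing the deadline to 25 November 2008.
None of the other events listed affects the running of the period under the stated rules.
Strand filed on 17 March 2009, after the 25 November 2008 deadline, so the action is time-barred.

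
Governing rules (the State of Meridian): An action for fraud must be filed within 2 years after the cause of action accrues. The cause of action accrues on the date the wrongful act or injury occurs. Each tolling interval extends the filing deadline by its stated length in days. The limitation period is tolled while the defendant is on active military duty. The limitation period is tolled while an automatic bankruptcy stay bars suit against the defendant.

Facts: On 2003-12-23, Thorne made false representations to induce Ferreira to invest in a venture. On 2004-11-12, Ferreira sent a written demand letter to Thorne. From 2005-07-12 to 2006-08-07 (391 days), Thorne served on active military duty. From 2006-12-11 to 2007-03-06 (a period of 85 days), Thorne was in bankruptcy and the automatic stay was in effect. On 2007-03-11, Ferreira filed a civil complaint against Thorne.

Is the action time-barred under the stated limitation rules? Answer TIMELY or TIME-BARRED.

TIMELY

The limitation period began to run on 2003-12-23.
2 years from 2003-12-23 is 2005-12-23.
The defendant's active military service from 2005-07-12 to 2006-08-07 tolled the period for 391 days, extending the deadline to 2007-01-18.
Because the automatic bankruptcy stay ran from 2006-12-11 to 2007-03-06, the deadline is extended by 85 days to 2007-04-13.
Nothing else in the chronology tolls or restarts the period.
The 2007-03-11 filing precedes the 2007-04-13 deadline; the claim is timely.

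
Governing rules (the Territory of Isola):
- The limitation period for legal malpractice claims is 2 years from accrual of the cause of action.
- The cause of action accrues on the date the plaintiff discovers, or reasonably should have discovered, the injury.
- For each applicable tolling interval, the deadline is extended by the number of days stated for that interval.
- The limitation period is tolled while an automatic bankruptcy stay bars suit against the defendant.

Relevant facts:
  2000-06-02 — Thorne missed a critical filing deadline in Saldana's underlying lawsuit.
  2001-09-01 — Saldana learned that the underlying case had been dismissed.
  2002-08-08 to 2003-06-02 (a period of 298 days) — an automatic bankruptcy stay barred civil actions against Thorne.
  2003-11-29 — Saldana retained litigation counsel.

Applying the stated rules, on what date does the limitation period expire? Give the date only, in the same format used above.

2004-06-25

The claim did not accrue until Saldana discovered the injury on 2001-09-01; the 2000-06-02 act date does not start the clock under the stated rule.
The untolled deadline — 2 years after 2001-09-01 — is 2003-09-01.
Because the automatic bankruptcy stay ran from 2002-08-08 to 2003-06-02, the deadline is extended by 298 days to 2004-06-25.
None of the other events listed affects the running of the period under the stated rules.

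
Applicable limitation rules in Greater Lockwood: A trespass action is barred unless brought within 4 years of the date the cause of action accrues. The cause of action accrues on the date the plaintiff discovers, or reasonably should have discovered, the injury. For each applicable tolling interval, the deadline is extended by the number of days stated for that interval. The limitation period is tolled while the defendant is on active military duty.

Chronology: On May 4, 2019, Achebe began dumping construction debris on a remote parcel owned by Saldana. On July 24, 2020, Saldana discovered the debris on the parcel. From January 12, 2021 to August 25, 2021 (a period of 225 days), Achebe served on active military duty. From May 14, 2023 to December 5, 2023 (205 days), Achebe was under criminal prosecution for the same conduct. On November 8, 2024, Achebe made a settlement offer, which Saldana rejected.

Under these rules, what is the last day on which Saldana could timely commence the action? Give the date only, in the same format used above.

The claim did not accrue until Saldana discovered the injury on July 24, 2020; the May 4, 2019 act date does not start the clock under the stated rule.
The untolled deadline — 4 years after July 24, 2020 — is July 24, 2024.
The defendant's active military service from January 12, 2021 to August 25, 2021 tolled the period for 225 days, extending the deadline to March 6, 2025.
No stated provision tolls the period for a criminal prosecution, so the interval from May 14, 2023 to December 5, 2023 has no effect on the deadline.
None of the other events listed affects the running of the period under the stated rules.

March 6, 2025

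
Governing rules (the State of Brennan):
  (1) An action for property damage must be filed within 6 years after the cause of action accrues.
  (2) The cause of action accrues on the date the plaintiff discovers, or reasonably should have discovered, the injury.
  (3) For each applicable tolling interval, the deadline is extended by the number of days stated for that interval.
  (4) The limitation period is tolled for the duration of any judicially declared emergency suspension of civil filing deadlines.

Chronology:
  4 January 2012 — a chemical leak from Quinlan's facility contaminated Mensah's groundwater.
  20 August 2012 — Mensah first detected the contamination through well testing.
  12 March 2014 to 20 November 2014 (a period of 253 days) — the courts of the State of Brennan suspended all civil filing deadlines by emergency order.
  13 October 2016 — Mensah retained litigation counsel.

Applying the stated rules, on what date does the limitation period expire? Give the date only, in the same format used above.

30 April 2019

Accrual is tied to discovery, so the period began on 20 August 2012 rather than on 4 January 2012 when the act occurred.
6 years from 20 August 2012 is 20 August 2018.
The period was tolled for 253 days by the emergency suspension of filing deadlines (12 March 2014 to 20 November 2014), pushing the deadline to 30 April 2019.
None of the other events listed affects the running of the period under the stated rules.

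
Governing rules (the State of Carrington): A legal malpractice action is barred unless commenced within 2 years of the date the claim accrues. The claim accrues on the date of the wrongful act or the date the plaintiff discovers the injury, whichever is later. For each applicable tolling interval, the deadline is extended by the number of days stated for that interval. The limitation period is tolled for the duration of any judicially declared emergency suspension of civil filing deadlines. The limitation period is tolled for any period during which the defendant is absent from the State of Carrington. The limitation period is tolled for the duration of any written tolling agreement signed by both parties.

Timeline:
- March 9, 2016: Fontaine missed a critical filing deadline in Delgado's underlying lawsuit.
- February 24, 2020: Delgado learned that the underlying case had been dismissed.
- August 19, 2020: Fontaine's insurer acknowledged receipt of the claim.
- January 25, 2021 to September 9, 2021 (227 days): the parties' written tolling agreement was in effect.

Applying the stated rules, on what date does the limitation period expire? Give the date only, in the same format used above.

Taking the later of the act (March 9, 2016) and discovery (February 24, 2020), the claim accrued on February 24, 2020.
Adding the 2 years base period to February 24, 2020 gives a deadline of February 24, 2022, before any tolling.
The written tolling agreement from January 25, 2021 to September 9, 2021 tolled the period for 227 days, extending the deadline to October 9, 2022.
The other events in the timeline have no effect on the limitation period under the stated rules.

October 9, 2022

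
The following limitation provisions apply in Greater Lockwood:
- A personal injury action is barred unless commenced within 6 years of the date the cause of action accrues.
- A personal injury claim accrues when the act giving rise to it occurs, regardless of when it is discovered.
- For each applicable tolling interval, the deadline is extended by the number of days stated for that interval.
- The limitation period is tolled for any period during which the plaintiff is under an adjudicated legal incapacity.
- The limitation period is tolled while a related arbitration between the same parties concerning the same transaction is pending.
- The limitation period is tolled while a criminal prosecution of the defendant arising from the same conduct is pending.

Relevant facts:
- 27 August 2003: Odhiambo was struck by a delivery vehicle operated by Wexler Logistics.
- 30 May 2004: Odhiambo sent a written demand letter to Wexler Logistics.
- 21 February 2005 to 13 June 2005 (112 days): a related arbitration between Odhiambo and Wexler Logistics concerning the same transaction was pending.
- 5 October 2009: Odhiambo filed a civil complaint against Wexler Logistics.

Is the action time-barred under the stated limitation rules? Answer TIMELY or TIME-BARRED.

TIMELY

The cause of action accrued on 27 August 2003, the date of the act.
6 years from 27 August 2003 is 27 August 2009.
The period was tolled for 112 days by the pending related arbitration (21 February 2005 to 13 June 2005), pushing the deadline to 17 December 2009.
Nothing else in the chronology tolls or restarts the period.
Odhiambo filed on 5 October 2009, before the 17 December 2009 deadline, so the action is timely.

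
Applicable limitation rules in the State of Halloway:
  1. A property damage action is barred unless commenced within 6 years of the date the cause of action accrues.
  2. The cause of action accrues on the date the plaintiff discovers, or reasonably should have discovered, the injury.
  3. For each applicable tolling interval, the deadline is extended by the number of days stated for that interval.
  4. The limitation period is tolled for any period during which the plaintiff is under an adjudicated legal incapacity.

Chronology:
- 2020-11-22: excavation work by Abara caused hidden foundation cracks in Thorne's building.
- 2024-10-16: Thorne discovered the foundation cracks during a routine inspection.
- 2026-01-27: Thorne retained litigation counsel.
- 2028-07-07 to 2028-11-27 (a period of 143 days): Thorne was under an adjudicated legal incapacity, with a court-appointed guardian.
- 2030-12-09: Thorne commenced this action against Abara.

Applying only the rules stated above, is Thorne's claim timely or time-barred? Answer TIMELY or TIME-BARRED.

TIMELY

Accrual is tied to discovery, so the period began on 2024-10-16 rather than on 2020-11-22 when the act occurred.
6 years from 2024-10-16 is 2030-10-16.
Because the plaintiff's legal incapacity ran from 2028-07-07 to 2028-11-27, the deadline is extended by 143 days to 2031-03-08.
The other events in the timeline have no effect on the limitation period under the stated rules.
The 2030-12-09 filing precedes the 2031-03-08 deadline; the claim is timely.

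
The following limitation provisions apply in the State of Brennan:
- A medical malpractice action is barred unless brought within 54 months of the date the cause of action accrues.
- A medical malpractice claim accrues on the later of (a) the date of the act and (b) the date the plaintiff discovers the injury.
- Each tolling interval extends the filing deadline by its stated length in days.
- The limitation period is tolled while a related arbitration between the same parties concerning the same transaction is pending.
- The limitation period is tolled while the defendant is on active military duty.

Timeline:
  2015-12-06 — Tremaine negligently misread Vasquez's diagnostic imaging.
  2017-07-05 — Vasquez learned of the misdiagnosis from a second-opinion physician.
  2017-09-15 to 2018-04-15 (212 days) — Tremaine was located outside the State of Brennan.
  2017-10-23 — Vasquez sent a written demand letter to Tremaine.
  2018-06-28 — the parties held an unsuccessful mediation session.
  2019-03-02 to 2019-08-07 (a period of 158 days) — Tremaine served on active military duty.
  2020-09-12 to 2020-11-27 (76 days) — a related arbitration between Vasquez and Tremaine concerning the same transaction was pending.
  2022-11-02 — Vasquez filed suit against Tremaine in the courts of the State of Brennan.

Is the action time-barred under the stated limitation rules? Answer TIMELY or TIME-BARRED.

TIME-BARRED

The claim accrued on 2017-07-05 — the later of the 2015-12-06 act and the 2017-07-05 discovery.
54 months from 2017-07-05 is 2022-01-05.
The defendant's active military service from 2019-03-02 to 2019-08-07 tolled the period for 158 days, extending the deadline to 2022-06-12.
The pending related arbitration from 2020-09-12 to 2020-11-27 tolled the period for 76 days, extending the deadline to 2022-08-27.
Although the defendant's absence ran from 2017-09-15 to 2018-04-15, the stated rules do not make that a tolling event, so it is disregarded.
None of the other events listed affects the running of the period under the stated rules.
Filing on 2022-11-02 missed the 2022-08-27 deadline — the action is time-barred.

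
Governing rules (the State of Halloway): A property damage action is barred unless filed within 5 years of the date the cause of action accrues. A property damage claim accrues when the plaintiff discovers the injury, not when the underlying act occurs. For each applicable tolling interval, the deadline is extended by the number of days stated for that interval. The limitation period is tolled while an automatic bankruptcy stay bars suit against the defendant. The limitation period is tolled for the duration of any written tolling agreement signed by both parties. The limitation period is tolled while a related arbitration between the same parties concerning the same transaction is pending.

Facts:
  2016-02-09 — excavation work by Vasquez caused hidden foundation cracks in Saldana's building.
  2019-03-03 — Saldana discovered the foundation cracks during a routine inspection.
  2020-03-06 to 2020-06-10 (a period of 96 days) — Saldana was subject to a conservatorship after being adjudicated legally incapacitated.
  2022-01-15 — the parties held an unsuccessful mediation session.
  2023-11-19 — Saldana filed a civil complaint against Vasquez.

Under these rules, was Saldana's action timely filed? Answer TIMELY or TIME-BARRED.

TIMELY

Under the discovery rule, the claim accrued on 2019-03-03, when Saldana discovered the injury — not on the 2016-02-09 date of the underlying act.
5 years from 2019-03-03 is 2024-03-03.
No stated provision tolls the period for the plaintiff's incapacity, so the interval from 2020-03-06 to 2020-06-10 has no effect on the deadline.
Nothing else in the chronology tolls or restarts the period.
Saldana filed on 2023-11-19, before the 2024-03-03 deadline, so the action is timely.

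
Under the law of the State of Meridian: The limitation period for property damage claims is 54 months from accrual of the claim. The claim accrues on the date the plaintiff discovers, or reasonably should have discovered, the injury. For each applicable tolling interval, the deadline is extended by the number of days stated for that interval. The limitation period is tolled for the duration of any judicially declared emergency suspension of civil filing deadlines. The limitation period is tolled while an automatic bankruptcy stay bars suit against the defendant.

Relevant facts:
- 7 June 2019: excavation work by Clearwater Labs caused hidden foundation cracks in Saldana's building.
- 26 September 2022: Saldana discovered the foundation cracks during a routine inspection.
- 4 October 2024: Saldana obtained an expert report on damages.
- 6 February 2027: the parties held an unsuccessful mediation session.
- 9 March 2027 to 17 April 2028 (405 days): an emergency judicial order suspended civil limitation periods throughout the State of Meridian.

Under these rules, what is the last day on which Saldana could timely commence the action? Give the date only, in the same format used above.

4 May 2028

The claim did not accrue until Saldana discovered the injury on 26 September 2022; the 7 June 2019 act date does not start the clock under the stated rule.
The untolled deadline — 54 months after 26 September 2022 — is 26 March 2027.
The period was tolled for 405 days by the emergency suspension of filing deadlines (9 March 2027 to 17 April 2028), pushing the deadline to 4 May 2028.
None of the other events listed affects the running of the period under the stated rules.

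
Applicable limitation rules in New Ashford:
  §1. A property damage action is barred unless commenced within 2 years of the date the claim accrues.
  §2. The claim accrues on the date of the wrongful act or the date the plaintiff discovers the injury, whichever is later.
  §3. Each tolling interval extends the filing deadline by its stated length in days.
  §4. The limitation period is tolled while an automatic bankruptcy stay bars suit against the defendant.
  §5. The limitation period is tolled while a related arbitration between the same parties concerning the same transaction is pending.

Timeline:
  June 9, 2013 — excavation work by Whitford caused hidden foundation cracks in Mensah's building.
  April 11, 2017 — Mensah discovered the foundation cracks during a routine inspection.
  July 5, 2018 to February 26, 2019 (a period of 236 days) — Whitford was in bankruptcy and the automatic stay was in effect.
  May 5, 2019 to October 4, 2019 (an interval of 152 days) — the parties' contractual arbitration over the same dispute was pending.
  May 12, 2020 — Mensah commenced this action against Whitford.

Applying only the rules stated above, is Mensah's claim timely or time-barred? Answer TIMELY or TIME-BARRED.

TIME-BARRED

Because discovery on April 11, 2017 post-dates the June 9, 2013 act, accrual under the later-of rule falls on April 11, 2017.
The untolled deadline — 2 years after April 11, 2017 — is April 11, 2019.
Because the automatic bankruptcy stay ran from July 5, 2018 to February 26, 2019, the deadline is extended by 236 days to December 3, 2019.
The period was tolled for 152 days by the pending related arbitration (May 5, 2019 to October 4, 2019), pushing the deadline to May 3, 2020.
The May 12, 2020 filing falls after the May 3, 2020 deadline; the claim is time-barred.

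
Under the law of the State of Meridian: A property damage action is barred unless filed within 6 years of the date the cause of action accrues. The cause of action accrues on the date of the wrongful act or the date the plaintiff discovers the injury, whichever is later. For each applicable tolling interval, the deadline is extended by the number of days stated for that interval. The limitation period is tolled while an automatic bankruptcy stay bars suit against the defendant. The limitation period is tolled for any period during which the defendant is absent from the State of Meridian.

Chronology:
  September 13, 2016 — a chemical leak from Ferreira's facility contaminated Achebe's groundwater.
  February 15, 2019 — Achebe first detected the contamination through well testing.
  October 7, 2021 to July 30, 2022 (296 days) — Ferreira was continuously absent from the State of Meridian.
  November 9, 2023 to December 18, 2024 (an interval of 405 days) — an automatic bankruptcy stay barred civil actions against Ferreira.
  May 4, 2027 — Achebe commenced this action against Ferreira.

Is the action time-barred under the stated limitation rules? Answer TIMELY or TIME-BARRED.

TIME-BARRED

Because discovery on February 15, 2019 post-dates the September 13, 2016 act, accrual under the later-of rule falls on February 15, 2019.
6 years from February 15, 2019 is February 15, 2025.
The defendant's absence from the jurisdiction from October 7, 2021 to July 30, 2022 tolled the period for 296 days, extending the deadline to December 8, 2025.
Because the automatic bankruptcy stay ran from November 9, 2023 to December 18, 2024, the deadline is extended by 405 days to January 17, 2027.
Filing on May 4, 2027 missed the January 17, 2027 deadline — the action is time-barred.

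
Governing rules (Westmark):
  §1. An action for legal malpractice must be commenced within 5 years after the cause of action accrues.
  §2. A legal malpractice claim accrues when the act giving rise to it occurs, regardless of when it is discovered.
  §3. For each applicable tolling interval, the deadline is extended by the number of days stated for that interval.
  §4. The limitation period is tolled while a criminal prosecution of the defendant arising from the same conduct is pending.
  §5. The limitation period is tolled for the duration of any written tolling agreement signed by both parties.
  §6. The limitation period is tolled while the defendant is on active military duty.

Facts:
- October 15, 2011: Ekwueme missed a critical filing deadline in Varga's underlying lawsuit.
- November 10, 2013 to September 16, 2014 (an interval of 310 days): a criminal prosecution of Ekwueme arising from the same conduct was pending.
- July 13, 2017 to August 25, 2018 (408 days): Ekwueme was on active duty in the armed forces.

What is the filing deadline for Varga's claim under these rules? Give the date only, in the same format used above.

The claim accrued on October 15, 2011, when the wrongful act occurred.
The untolled deadline — 5 years after October 15, 2011 — is October 15, 2016.
Because the pending criminal prosecution ran from November 10, 2013 to September 16, 2014, the deadline is extended by 310 days to August 21, 2017.
The period was tolled for 408 days by the defendant's active military service (July 13, 2017 to August 25, 2018), pushing the deadline to October 3, 2018.

October 3, 2018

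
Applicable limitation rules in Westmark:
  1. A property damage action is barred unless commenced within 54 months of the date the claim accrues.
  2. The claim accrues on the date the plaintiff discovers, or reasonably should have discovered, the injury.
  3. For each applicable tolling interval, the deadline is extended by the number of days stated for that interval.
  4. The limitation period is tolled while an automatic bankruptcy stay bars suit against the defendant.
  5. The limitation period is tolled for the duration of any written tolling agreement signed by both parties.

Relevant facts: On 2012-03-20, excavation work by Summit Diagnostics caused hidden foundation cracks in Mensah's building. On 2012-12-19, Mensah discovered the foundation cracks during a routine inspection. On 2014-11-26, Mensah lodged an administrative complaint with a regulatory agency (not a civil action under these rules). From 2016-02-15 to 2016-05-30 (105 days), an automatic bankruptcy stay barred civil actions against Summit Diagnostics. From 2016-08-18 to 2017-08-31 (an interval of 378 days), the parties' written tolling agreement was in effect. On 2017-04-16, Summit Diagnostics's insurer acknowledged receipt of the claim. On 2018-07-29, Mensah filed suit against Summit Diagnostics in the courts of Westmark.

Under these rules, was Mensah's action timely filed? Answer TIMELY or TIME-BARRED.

Accrual is tied to discovery, so the period began on 2012-12-19 rather than on 2012-03-20 when the act occurred.
Adding the 54 months base period to 2012-12-19 gives a deadline of 2017-06-19, before any tolling.
The period was tolled for 105 days by the automatic bankruptcy stay (2016-02-15 to 2016-05-30), pushing the deadline to 2017-10-02.
The written tolling agreement from 2016-08-18 to 2017-08-31 tolled the period for 378 days, extending the deadline to 2018-10-15.
The other events in the timeline have no effect on the limitation period under the stated rules.
The 2018-07-29 filing precedes the 2018-10-15 deadline; the claim is timely.

TIMELY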